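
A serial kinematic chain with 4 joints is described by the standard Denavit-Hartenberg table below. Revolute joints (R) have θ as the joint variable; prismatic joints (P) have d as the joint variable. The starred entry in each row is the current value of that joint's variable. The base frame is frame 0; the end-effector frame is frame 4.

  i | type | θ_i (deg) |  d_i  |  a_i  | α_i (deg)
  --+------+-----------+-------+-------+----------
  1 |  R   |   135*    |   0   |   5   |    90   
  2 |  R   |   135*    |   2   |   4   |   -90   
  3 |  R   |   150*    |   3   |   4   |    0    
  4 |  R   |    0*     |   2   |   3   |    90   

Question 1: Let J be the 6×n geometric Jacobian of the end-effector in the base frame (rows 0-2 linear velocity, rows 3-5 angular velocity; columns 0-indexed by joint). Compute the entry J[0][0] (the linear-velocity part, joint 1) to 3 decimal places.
axis z_0 = ẑ; lever o_n−o_0 = (-3.1273,1.0060,-4.9937)
cross product → J_v[:, 0] = (-1.0060,-3.1273,0.0000)
J_ω[:, 0] = z_0
entry J[0][0] = -1.0060

-1.006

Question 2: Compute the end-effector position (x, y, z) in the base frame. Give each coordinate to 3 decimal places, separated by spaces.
after link 1: o_1 = (-3.5355, 3.5355, 0.0000)
after link 2: o_2 = (-0.1213, 2.9497, 2.8284)
after link 3: o_3 = (-1.7676, 1.7676, -1.7424)
after link 4: o_4 = (-3.1273, 1.0060, -4.9937)

-3.127 1.006 -4.994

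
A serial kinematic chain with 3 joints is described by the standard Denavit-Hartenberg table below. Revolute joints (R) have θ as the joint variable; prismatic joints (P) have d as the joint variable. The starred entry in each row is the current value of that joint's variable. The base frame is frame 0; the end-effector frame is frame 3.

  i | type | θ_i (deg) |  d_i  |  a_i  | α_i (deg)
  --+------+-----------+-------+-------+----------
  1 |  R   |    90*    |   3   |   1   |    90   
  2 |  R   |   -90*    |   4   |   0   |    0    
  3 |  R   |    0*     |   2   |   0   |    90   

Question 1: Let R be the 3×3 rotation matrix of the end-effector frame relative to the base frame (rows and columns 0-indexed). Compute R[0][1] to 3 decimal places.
End-effector y-axis (col 1 of R) = (1.0000,0.0000,0.0000)
R[0][1] = 1.0000

1.000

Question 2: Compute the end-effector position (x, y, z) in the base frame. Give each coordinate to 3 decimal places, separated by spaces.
after link 1: o_1 = (0.0000, 1.0000, 3.0000)
after link 2: o_2 = (4.0000, 1.0000, 3.0000)
after link 3: o_3 = (6.0000, 1.0000, 3.0000)

6.000 1.000 3.000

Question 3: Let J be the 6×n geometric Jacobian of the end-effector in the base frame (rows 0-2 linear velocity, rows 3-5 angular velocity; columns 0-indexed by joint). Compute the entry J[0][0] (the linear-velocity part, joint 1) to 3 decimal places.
axis z_0 = ẑ; lever o_n−o_0 = (6.0000,1.0000,3.0000)
cross product → J_v[:, 0] = (-1.0000,6.0000,0.0000)
J_ω[:, 0] = z_0
entry J[0][0] = -1.0000

-1.000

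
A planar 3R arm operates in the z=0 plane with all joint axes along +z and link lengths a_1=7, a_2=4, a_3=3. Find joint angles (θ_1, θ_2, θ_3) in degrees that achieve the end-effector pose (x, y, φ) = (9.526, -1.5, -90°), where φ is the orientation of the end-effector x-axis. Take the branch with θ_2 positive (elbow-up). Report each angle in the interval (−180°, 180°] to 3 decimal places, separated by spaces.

wrist centre = target − a_3·(cos φ, sin φ) = (9.5260, 1.5000)
cos θ_2 = (92.9947−7²−4²)/(2·7·4) = 0.4999; θ_2 = 60.0063° (elbow-up)
β = atan2(1.5000,9.5260) = 8.9485°; ψ = atan2(3.4643,8.9996) = 21.0538°
θ_1 = β − ψ = -12.1052°
θ_3 = φ − θ_1 − θ_2 = -137.9011° (wrapped to (-180°,180°])

-12.105 60.006 -137.901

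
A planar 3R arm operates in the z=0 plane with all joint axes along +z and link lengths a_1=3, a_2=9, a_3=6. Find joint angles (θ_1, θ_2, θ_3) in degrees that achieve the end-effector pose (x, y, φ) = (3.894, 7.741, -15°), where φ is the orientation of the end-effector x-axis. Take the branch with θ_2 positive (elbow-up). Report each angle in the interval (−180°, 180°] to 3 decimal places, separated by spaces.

29.991 90.008 -134.999

wrist centre = target − a_3·(cos φ, sin φ) = (-1.9016, 9.2939)
cos θ_2 = (89.9928−3²−9²)/(2·3·9) = -0.0001; θ_2 = 90.0077° (elbow-up)
β = atan2(9.2939,-1.9016) = 101.5632°; ψ = atan2(9.0000,2.9988) = 71.5720°
θ_1 = β − ψ = 29.9913°
θ_3 = φ − θ_1 − θ_2 = -134.9990° (wrapped to (-180°,180°])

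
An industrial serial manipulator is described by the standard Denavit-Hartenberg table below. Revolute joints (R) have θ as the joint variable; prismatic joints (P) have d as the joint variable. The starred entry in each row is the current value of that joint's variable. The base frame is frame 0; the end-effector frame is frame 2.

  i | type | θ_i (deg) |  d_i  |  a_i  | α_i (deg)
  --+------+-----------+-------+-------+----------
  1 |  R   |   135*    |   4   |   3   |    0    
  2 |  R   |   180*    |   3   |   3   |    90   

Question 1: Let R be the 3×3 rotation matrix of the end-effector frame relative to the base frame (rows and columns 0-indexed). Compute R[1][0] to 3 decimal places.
End-effector x-axis (col 0 of R) = (0.7071,-0.7071,0.0000)
R[1][0] = -0.7071

-0.707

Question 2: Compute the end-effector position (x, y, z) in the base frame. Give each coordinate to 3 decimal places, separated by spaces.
after link 1: o_1 = (-2.1213, 2.1213, 4.0000)
after link 2: o_2 = (-0.0000, -0.0000, 7.0000)

-0.000 -0.000 7.000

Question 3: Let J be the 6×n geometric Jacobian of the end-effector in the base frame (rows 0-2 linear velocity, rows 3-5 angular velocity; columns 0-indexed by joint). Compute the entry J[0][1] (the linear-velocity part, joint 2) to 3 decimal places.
axis z_1 = (0.0000,0.0000,1.0000); lever o_n−o_1 = (2.1213,-2.1213,3.0000)
cross product → J_v[:, 1] = (2.1213,2.1213,-0.0000)
J_ω[:, 1] = z_1
entry J[0][1] = 2.1213

2.121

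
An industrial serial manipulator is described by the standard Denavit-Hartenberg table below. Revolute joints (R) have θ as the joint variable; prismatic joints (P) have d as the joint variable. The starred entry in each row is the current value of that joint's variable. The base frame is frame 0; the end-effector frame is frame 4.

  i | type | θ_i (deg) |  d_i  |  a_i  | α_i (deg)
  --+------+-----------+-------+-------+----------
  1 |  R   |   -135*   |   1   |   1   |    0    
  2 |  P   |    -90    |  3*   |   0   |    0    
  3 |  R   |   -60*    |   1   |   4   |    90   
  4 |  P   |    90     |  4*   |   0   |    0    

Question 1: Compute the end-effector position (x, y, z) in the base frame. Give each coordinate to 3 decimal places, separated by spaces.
after link 1: o_1 = (-0.7071, -0.7071, 1.0000)
after link 2: o_2 = (-0.7071, -0.7071, 4.0000)
after link 3: o_3 = (0.3282, 3.1566, 5.0000)
after link 4: o_4 = (4.1919, 2.1213, 5.0000)

4.192 2.121 5.000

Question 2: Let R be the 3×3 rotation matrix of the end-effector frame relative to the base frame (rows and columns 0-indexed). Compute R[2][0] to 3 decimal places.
End-effector x-axis (col 0 of R) = (-0.0000,0.0000,1.0000)
R[2][0] = 1.0000

1.000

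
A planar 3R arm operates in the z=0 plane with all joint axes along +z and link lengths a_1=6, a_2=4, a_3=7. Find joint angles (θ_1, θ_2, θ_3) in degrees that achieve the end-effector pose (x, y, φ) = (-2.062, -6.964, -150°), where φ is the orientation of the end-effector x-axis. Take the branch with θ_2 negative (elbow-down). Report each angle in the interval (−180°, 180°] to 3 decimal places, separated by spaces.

0.002 -119.999 -30.003

wrist centre = target − a_3·(cos φ, sin φ) = (4.0002, -3.4640)
cos θ_2 = (28.0007−6²−4²)/(2·6·4) = -0.5000; θ_2 = -119.9990° (elbow-down)
β = atan2(-3.4640,4.0002) = -40.8913°; ψ = atan2(-3.4641,4.0001) = -40.8933°
θ_1 = β − ψ = 0.0020°
θ_3 = φ − θ_1 − θ_2 = -30.0029° (wrapped to (-180°,180°])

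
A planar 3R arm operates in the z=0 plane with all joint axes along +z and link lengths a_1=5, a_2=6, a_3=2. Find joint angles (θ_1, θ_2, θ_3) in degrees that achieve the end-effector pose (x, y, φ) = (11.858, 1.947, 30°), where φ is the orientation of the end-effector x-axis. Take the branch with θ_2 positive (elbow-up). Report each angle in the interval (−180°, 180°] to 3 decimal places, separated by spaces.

-19.310 44.993 4.317

wrist centre = target − a_3·(cos φ, sin φ) = (10.1259, 0.9470)
cos θ_2 = (103.4317−5²−6²)/(2·5·6) = 0.7072; θ_2 = 44.9929° (elbow-up)
β = atan2(0.9470,10.1259) = 5.3429°; ψ = atan2(4.2421,9.2432) = 24.6526°
θ_1 = β − ψ = -19.3097°
θ_3 = φ − θ_1 − θ_2 = 4.3168° (wrapped to (-180°,180°])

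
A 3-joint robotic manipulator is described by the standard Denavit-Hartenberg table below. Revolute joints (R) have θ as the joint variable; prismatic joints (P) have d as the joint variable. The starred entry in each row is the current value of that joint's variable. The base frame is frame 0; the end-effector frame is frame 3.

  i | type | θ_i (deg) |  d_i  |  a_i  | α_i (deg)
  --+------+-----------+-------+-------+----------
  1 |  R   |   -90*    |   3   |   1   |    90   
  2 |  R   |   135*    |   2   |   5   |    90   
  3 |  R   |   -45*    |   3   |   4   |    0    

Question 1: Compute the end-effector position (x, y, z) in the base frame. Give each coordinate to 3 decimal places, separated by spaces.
after link 1: o_1 = (0.0000, -1.0000, 3.0000)
after link 2: o_2 = (-2.0000, 2.5355, 6.5355)
after link 3: o_3 = (0.8284, 2.4142, 10.6569)

0.828 2.414 10.657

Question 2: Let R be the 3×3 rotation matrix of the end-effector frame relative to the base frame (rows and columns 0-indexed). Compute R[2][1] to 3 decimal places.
0.500

End-effector y-axis (col 1 of R) = (-0.7071,0.5000,0.5000)
R[2][1] = 0.5000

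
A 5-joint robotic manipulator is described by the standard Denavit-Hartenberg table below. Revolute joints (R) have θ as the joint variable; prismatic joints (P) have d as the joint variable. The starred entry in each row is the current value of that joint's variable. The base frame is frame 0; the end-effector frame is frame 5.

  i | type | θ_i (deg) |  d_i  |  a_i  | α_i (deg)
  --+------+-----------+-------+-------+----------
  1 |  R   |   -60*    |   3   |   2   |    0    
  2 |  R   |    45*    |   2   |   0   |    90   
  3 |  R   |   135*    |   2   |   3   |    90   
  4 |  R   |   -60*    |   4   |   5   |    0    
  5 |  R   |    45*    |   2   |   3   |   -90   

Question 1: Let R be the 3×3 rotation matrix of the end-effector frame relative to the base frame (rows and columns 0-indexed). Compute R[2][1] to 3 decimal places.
End-effector y-axis (col 1 of R) = (-0.6830,0.1830,-0.7071)
R[2][1] = -0.7071

-0.707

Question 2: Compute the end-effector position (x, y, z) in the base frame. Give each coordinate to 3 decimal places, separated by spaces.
0.166 1.708 15.181

after link 1: o_1 = (1.0000, -1.7321, 3.0000)
after link 2: o_2 = (1.0000, -1.7321, 5.0000)
after link 3: o_3 = (-1.5667, -3.1149, 7.1213)
after link 4: o_4 = (0.5786, 0.7932, 11.7175)
after link 5: o_5 = (0.1663, 1.7075, 15.1808)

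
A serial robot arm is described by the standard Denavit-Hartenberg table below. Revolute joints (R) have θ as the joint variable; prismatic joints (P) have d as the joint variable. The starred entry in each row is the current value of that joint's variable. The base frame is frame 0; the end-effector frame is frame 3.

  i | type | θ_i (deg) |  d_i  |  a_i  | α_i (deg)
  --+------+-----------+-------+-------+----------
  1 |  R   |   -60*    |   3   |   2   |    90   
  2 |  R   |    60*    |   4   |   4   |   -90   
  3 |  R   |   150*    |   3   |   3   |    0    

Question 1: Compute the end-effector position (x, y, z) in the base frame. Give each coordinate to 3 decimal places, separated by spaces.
after link 1: o_1 = (1.0000, -1.7321, 3.0000)
after link 2: o_2 = (-1.4641, -5.4641, 6.4641)
after link 3: o_3 = (-2.1136, -1.3391, 5.7141)

-2.114 -1.339 5.714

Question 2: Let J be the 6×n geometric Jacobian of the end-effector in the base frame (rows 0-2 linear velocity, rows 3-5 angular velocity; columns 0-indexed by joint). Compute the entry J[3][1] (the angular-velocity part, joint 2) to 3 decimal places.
-0.866

axis z_1 = (-0.8660,-0.5000,0.0000); lever o_n−o_1 = (-3.1136,0.3929,2.7141)
cross product → J_v[:, 1] = (-1.3571,2.3505,-1.8971)
J_ω[:, 1] = z_1
entry J[3][1] = -0.8660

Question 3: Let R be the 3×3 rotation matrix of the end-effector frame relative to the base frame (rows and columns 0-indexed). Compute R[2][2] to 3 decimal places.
End-effector z-axis (col 2 of R) = (-0.4330,0.7500,0.5000)
R[2][2] = 0.5000

0.500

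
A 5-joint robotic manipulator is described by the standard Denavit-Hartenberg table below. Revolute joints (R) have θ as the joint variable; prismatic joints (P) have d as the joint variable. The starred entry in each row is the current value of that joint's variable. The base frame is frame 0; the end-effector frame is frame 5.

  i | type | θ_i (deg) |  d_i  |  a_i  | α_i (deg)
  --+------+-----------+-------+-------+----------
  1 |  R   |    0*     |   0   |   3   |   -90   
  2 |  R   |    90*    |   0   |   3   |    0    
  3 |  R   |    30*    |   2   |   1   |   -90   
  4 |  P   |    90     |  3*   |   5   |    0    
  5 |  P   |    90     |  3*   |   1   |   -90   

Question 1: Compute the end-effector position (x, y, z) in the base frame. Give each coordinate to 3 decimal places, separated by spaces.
after link 1: o_1 = (3.0000, 0.0000, 0.0000)
after link 2: o_2 = (3.0000, 0.0000, -3.0000)
after link 3: o_3 = (2.5000, 2.0000, -3.8660)
after link 4: o_4 = (-0.0981, -3.0000, -2.3660)
after link 5: o_5 = (-2.1962, -3.0000, -0.0000)

-2.196 -3.000 -0.000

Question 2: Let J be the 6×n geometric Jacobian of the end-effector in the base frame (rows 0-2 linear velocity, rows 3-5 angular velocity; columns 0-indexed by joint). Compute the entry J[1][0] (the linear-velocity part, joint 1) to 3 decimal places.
axis z_0 = ẑ; lever o_n−o_0 = (-2.1962,-3.0000,-0.0000)
cross product → J_v[:, 0] = (3.0000,-2.1962,0.0000)
J_ω[:, 0] = z_0
entry J[1][0] = -2.1962

-2.196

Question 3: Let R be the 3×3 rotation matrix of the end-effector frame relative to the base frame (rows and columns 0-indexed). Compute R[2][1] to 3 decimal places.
End-effector y-axis (col 1 of R) = (0.8660,0.0000,-0.5000)
R[2][1] = -0.5000

-0.500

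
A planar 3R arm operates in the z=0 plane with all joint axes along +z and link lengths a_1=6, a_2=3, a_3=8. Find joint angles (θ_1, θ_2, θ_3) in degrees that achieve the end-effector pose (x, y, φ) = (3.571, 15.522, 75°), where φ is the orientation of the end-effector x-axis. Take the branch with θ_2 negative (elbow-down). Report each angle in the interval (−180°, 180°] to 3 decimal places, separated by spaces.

98.207 -59.987 36.780

wrist centre = target − a_3·(cos φ, sin φ) = (1.5004, 7.7946)
cos θ_2 = (63.0070−6²−3²)/(2·6·3) = 0.5002; θ_2 = -59.9871° (elbow-down)
β = atan2(7.7946,1.5004) = 79.1039°; ψ = atan2(-2.5977,7.5006) = -19.1029°
θ_1 = β − ψ = 98.2068°
θ_3 = φ − θ_1 − θ_2 = 36.7802° (wrapped to (-180°,180°])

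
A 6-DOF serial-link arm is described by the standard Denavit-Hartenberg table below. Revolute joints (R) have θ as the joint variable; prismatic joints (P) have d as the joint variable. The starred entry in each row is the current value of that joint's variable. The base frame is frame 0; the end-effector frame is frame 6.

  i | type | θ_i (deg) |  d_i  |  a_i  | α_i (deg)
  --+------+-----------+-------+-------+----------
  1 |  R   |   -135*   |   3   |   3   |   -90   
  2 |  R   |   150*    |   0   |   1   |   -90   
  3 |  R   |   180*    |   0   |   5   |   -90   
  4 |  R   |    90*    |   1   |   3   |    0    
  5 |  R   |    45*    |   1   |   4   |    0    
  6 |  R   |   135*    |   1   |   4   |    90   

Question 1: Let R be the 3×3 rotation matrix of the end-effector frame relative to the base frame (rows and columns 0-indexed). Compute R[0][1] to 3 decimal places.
0.707

End-effector y-axis (col 1 of R) = (0.7071,-0.7071,0.0000)
R[0][1] = 0.7071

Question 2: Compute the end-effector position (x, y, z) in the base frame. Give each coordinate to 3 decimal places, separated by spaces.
-1.364 -5.607 2.002

after link 1: o_1 = (-2.1213, -2.1213, 3.0000)
after link 2: o_2 = (-1.5089, -1.5089, 2.5000)
after link 3: o_3 = (-4.5708, -4.5708, 5.0000)
after link 4: o_4 = (-4.9244, -6.3386, 2.4019)
after link 5: o_5 = (-3.4852, -6.3136, -1.4618)
after link 6: o_6 = (-1.3639, -5.6065, 2.0023)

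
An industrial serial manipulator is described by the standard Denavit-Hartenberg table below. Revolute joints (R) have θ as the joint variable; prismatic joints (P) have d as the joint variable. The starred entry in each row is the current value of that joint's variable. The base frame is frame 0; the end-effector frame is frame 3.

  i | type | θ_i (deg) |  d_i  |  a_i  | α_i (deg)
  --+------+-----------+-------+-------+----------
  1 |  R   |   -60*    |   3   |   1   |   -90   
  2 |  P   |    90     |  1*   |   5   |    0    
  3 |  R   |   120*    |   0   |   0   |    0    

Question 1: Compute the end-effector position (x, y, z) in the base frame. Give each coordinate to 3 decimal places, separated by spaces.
1.366 -0.366 -2.000

after link 1: o_1 = (0.5000, -0.8660, 3.0000)
after link 2: o_2 = (1.3660, -0.3660, -2.0000)
after link 3: o_3 = (1.3660, -0.3660, -2.0000)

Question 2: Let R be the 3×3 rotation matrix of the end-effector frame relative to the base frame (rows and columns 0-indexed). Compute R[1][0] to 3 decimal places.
End-effector x-axis (col 0 of R) = (-0.4330,0.7500,0.5000)
R[1][0] = 0.7500

0.750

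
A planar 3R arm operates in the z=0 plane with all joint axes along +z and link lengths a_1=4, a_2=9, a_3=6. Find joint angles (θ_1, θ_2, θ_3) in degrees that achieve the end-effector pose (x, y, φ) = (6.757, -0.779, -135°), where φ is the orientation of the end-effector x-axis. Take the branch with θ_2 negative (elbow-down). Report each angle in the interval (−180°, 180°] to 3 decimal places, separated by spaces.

wrist centre = target − a_3·(cos φ, sin φ) = (10.9996, 3.4636)
cos θ_2 = (132.9889−4²−9²)/(2·4·9) = 0.4998; θ_2 = -60.0102° (elbow-down)
β = atan2(3.4636,10.9996) = 17.4785°; ψ = atan2(-7.7950,8.4986) = -42.5274°
θ_1 = β − ψ = 60.0059°
θ_3 = φ − θ_1 − θ_2 = -134.9957° (wrapped to (-180°,180°])

60.006 -60.010 -134.996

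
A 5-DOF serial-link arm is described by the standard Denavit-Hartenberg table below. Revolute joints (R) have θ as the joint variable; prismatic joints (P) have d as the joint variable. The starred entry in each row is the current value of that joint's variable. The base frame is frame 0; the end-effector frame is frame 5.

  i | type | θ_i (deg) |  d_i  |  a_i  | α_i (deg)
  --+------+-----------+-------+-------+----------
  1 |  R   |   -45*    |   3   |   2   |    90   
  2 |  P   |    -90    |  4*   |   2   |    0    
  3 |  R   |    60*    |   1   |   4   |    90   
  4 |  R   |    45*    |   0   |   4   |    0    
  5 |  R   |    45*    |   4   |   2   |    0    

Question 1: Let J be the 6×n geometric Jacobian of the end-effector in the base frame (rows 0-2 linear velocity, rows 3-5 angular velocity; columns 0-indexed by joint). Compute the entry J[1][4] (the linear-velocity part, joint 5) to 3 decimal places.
1.225

axis z_4 = (-0.3536,0.3536,-0.8660); lever o_n−o_4 = (-2.8284,0.0000,-3.4641)
cross product → J_v[:, 4] = (-1.2247,1.2247,1.0000)
J_ω[:, 4] = z_4
entry J[1][4] = 1.2247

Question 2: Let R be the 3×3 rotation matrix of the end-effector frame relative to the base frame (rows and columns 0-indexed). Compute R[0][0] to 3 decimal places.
End-effector x-axis (col 0 of R) = (-0.7071,-0.7071,0.0000)
R[0][0] = -0.7071

-0.707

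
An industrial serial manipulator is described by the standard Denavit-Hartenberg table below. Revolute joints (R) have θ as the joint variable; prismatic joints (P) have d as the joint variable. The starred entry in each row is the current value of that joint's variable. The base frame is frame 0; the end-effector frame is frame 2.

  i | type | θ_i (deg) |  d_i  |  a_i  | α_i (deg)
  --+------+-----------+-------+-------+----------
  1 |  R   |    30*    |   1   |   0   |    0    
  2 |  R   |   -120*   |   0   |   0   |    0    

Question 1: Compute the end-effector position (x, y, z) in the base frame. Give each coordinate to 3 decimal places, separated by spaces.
0.000 0.000 1.000

after link 1: o_1 = (0.0000, 0.0000, 1.0000)
after link 2: o_2 = (0.0000, 0.0000, 1.0000)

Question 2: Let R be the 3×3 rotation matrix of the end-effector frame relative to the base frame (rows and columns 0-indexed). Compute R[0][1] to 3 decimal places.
End-effector y-axis (col 1 of R) = (1.0000,0.0000,0.0000)
R[0][1] = 1.0000

1.000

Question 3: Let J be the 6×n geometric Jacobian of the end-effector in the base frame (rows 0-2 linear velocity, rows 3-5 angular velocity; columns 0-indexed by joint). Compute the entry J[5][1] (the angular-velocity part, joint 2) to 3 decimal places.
1.000

axis z_1 = (0.0000,0.0000,1.0000); lever o_n−o_1 = (0.0000,0.0000,0.0000)
cross product → J_v[:, 1] = (0.0000,0.0000,0.0000)
J_ω[:, 1] = z_1
entry J[5][1] = 1.0000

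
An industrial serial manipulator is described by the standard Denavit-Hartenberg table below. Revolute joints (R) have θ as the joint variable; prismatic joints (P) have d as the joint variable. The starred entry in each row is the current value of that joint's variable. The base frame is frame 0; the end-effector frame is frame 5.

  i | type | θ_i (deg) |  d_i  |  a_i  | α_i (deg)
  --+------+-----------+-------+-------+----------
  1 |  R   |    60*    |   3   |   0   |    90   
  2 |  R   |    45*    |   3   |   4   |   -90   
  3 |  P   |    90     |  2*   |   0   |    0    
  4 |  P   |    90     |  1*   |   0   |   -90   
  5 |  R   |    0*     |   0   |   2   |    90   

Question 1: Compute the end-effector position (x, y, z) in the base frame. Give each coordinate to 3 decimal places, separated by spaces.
after link 1: o_1 = (0.0000, 0.0000, 3.0000)
after link 2: o_2 = (4.0123, 0.9495, 5.8284)
after link 3: o_3 = (3.3052, -0.2753, 7.2426)
after link 4: o_4 = (2.9516, -0.8876, 7.9497)
after link 5: o_5 = (2.2445, -2.1124, 6.5355)

2.245 -2.112 6.536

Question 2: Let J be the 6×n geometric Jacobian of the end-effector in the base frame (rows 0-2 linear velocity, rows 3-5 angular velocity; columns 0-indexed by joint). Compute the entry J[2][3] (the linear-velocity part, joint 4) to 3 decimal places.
prismatic axis z_3 = (-0.3536,-0.6124,0.7071)
J_v[:, 3] = z_3; J_ω[:, 3] = (0,0,0)
entry J[2][3] = 0.7071

0.707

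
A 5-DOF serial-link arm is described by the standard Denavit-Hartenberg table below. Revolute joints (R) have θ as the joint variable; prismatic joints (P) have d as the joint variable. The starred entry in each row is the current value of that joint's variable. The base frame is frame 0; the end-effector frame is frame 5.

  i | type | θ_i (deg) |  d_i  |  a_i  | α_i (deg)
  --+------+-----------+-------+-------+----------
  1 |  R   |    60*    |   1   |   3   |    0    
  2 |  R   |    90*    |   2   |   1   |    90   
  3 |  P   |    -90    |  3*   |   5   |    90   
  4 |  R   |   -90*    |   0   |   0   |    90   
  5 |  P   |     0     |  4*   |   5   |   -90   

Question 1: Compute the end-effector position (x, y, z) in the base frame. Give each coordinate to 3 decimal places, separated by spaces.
after link 1: o_1 = (1.5000, 2.5981, 1.0000)
after link 2: o_2 = (0.6340, 3.0981, 3.0000)
after link 3: o_3 = (2.1340, 5.6962, -2.0000)
after link 4: o_4 = (2.1340, 5.6962, -2.0000)
after link 5: o_5 = (-0.3660, 1.3660, 2.0000)

-0.366 1.366 2.000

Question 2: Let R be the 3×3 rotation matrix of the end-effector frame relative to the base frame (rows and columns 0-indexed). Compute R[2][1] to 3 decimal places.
-1.000

End-effector y-axis (col 1 of R) = (0.0000,0.0000,-1.0000)
R[2][1] = -1.0000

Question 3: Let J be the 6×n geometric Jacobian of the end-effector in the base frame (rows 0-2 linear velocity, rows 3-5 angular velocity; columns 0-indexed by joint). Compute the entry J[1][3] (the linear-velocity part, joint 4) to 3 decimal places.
axis z_3 = (0.8660,-0.5000,-0.0000); lever o_n−o_3 = (-2.5000,-4.3301,4.0000)
cross product → J_v[:, 3] = (-2.0000,-3.4641,-5.0000)
J_ω[:, 3] = z_3
entry J[1][3] = -3.4641

-3.464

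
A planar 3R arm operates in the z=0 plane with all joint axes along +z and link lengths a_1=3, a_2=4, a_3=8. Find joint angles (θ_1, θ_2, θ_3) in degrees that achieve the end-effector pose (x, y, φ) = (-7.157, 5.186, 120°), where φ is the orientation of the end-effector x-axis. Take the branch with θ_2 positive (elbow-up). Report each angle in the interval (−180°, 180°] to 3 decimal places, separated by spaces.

134.998 119.995 -134.993

wrist centre = target − a_3·(cos φ, sin φ) = (-3.1570, -1.7422)
cos θ_2 = (13.0019−3²−4²)/(2·3·4) = -0.4999; θ_2 = 119.9947° (elbow-up)
β = atan2(-1.7422,-3.1570) = -151.1077°; ψ = atan2(3.4643,1.0003) = 73.8938°
θ_1 = β − ψ = -225.0015°
θ_3 = φ − θ_1 − θ_2 = -134.9932° (wrapped to (-180°,180°])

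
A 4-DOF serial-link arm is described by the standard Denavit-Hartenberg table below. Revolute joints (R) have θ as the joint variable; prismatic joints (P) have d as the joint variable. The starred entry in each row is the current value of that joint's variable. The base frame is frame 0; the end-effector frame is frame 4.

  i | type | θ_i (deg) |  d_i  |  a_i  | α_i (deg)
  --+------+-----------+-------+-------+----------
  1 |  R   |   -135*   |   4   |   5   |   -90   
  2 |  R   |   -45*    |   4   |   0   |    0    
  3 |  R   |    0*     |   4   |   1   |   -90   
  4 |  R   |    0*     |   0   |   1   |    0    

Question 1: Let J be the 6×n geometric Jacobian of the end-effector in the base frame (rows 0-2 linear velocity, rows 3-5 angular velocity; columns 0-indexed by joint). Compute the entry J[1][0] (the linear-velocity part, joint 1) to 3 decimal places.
1.121

axis z_0 = ẑ; lever o_n−o_0 = (1.1213,-10.1924,5.4142)
cross product → J_v[:, 0] = (10.1924,1.1213,-0.0000)
J_ω[:, 0] = z_0
entry J[1][0] = 1.1213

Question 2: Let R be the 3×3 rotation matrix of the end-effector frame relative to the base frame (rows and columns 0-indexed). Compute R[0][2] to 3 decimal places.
End-effector z-axis (col 2 of R) = (-0.5000,-0.5000,-0.7071)
R[0][2] = -0.5000

-0.500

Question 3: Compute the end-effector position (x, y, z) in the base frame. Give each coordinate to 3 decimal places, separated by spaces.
after link 1: o_1 = (-3.5355, -3.5355, 4.0000)
after link 2: o_2 = (-0.7071, -6.3640, 4.0000)
after link 3: o_3 = (1.6213, -9.6924, 4.7071)
after link 4: o_4 = (1.1213, -10.1924, 5.4142)

1.121 -10.192 5.414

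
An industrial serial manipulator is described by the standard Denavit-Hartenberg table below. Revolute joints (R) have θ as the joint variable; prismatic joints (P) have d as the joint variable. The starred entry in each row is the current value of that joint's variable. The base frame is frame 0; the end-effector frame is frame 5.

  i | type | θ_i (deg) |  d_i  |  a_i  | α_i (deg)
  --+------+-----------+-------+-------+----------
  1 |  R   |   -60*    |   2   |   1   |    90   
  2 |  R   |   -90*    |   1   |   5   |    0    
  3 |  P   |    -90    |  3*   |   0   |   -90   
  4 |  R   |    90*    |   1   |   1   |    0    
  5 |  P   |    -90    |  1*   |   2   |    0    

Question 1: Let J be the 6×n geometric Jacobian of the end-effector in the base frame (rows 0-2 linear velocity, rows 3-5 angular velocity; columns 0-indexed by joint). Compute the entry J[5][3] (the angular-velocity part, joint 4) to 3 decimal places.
axis z_3 = (-0.0000,-0.0000,-1.0000); lever o_n−o_3 = (-0.1340,2.2321,-2.0000)
cross product → J_v[:, 3] = (2.2321,0.1340,-0.0000)
J_ω[:, 3] = z_3
entry J[5][3] = -1.0000

-1.000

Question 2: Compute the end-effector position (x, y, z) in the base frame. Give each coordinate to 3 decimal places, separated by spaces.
-3.098 -0.634 -5.000

after link 1: o_1 = (0.5000, -0.8660, 2.0000)
after link 2: o_2 = (-0.3660, -1.3660, -3.0000)
after link 3: o_3 = (-2.9641, -2.8660, -3.0000)
after link 4: o_4 = (-2.0981, -2.3660, -4.0000)
after link 5: o_5 = (-3.0981, -0.6340, -5.0000)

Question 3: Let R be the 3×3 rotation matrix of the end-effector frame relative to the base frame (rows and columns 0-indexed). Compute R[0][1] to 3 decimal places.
End-effector y-axis (col 1 of R) = (0.8660,0.5000,-0.0000)
R[0][1] = 0.8660

0.866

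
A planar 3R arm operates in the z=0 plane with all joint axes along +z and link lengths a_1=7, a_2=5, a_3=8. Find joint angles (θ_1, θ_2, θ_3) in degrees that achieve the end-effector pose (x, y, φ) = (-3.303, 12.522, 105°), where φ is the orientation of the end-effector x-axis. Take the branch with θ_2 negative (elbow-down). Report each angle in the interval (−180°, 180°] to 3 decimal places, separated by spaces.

wrist centre = target − a_3·(cos φ, sin φ) = (-1.2324, 4.7946)
cos θ_2 = (24.5071−7²−5²)/(2·7·5) = -0.7070; θ_2 = -134.9948° (elbow-down)
β = atan2(4.7946,-1.2324) = 104.4158°; ψ = atan2(-3.5359,3.4648) = -45.5816°
θ_1 = β − ψ = 149.9974°
θ_3 = φ − θ_1 − θ_2 = 89.9974° (wrapped to (-180°,180°])

149.997 -134.995 89.997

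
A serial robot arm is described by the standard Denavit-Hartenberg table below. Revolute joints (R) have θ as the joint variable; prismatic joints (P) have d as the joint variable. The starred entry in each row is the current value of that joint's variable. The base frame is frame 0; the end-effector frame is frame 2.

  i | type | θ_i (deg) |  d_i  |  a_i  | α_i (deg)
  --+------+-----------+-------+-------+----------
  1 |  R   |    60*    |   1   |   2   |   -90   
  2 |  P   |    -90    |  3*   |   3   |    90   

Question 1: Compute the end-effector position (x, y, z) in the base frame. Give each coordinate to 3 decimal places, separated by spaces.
after link 1: o_1 = (1.0000, 1.7321, 1.0000)
after link 2: o_2 = (-1.5981, 3.2321, 4.0000)

-1.598 3.232 4.000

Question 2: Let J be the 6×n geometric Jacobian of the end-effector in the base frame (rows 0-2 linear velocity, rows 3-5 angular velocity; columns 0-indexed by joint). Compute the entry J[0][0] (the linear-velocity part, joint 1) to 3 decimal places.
axis z_0 = ẑ; lever o_n−o_0 = (-1.5981,3.2321,4.0000)
cross product → J_v[:, 0] = (-3.2321,-1.5981,0.0000)
J_ω[:, 0] = z_0
entry J[0][0] = -3.2321

-3.232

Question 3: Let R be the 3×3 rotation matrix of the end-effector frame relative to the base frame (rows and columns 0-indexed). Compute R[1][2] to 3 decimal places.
-0.866

End-effector z-axis (col 2 of R) = (-0.5000,-0.8660,0.0000)
R[1][2] = -0.8660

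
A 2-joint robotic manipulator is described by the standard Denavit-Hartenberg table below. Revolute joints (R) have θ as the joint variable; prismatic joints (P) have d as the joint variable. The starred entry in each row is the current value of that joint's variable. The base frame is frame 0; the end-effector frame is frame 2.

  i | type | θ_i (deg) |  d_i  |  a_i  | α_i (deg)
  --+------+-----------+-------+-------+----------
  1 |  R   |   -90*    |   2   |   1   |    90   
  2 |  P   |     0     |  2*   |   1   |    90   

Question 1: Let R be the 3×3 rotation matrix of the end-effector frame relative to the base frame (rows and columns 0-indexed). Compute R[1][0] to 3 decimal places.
-1.000

End-effector x-axis (col 0 of R) = (0.0000,-1.0000,0.0000)
R[1][0] = -1.0000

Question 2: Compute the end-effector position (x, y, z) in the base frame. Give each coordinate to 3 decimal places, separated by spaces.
after link 1: o_1 = (0.0000, -1.0000, 2.0000)
after link 2: o_2 = (-2.0000, -2.0000, 2.0000)

-2.000 -2.000 2.000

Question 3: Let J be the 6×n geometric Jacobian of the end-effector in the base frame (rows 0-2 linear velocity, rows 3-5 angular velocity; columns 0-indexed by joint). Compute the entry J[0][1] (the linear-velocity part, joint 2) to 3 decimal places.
-1.000

prismatic axis z_1 = (-1.0000,-0.0000,0.0000)
J_v[:, 1] = z_1; J_ω[:, 1] = (0,0,0)
entry J[0][1] = -1.0000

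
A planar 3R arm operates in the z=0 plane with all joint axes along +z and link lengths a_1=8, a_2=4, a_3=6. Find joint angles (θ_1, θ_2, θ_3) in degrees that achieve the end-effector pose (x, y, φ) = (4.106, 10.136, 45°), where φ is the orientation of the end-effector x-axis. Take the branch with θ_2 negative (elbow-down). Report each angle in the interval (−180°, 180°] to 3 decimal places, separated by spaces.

120.004 -134.993 59.989

wrist centre = target − a_3·(cos φ, sin φ) = (-0.1366, 5.8934)
cos θ_2 = (34.7504−8²−4²)/(2·8·4) = -0.7070; θ_2 = -134.9934° (elbow-down)
β = atan2(5.8934,-0.1366) = 91.3282°; ψ = atan2(-2.8288,5.1719) = -28.6763°
θ_1 = β − ψ = 120.0045°
θ_3 = φ − θ_1 − θ_2 = 59.9889° (wrapped to (-180°,180°])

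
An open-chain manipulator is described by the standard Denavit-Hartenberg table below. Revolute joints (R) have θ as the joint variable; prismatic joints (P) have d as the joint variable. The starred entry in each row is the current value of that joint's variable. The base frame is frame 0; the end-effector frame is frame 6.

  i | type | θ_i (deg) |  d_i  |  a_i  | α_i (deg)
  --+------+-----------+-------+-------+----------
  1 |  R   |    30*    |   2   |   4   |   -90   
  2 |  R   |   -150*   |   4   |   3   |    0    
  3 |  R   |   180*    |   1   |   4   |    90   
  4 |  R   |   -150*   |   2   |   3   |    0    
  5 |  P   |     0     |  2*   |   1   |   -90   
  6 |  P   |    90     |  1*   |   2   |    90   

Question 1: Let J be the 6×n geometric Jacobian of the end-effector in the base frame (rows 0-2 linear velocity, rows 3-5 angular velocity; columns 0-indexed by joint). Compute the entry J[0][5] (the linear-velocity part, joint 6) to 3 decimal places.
prismatic axis z_5 = (0.8080,-0.5335,-0.2500)
J_v[:, 5] = z_5; J_ω[:, 5] = (0,0,0)
entry J[0][5] = 0.8080

0.808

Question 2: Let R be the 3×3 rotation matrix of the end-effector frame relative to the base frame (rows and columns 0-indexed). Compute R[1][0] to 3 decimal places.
-0.250

End-effector x-axis (col 0 of R) = (-0.4330,-0.2500,-0.8660)
R[1][0] = -0.2500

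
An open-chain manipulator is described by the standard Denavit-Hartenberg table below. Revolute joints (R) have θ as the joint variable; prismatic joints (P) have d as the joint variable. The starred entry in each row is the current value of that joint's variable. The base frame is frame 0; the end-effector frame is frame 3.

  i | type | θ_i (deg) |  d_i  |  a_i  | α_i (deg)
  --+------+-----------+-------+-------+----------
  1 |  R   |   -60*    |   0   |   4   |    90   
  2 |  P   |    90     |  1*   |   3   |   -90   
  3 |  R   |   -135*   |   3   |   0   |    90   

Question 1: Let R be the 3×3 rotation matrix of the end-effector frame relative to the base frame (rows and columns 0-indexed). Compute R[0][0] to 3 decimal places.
End-effector x-axis (col 0 of R) = (-0.6124,-0.3536,-0.7071)
R[0][0] = -0.6124

-0.612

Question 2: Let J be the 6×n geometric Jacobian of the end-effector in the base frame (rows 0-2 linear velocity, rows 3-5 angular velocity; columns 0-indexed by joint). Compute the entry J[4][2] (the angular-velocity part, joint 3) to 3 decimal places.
axis z_2 = (-0.5000,0.8660,0.0000); lever o_n−o_2 = (-1.5000,2.5981,0.0000)
cross product → J_v[:, 2] = (-0.0000,-0.0000,0.0000)
J_ω[:, 2] = z_2
entry J[4][2] = 0.8660

0.866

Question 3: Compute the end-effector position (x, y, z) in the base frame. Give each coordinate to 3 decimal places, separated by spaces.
after link 1: o_1 = (2.0000, -3.4641, 0.0000)
after link 2: o_2 = (1.1340, -3.9641, 3.0000)
after link 3: o_3 = (-0.3660, -1.3660, 3.0000)

-0.366 -1.366 3.000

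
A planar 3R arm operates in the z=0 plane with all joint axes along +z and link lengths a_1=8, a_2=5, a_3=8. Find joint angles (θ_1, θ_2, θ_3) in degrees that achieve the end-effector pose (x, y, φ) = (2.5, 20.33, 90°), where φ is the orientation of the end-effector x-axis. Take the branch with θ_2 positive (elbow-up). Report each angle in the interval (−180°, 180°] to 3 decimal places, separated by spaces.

67.075 30.004 -7.079

wrist centre = target − a_3·(cos φ, sin φ) = (2.5000, 12.3300)
cos θ_2 = (158.2789−8²−5²)/(2·8·5) = 0.8660; θ_2 = 30.0045° (elbow-up)
β = atan2(12.3300,2.5000) = 78.5382°; ψ = atan2(2.5003,12.3299) = 11.4633°
θ_1 = β − ψ = 67.0749°
θ_3 = φ − θ_1 − θ_2 = -7.0794° (wrapped to (-180°,180°])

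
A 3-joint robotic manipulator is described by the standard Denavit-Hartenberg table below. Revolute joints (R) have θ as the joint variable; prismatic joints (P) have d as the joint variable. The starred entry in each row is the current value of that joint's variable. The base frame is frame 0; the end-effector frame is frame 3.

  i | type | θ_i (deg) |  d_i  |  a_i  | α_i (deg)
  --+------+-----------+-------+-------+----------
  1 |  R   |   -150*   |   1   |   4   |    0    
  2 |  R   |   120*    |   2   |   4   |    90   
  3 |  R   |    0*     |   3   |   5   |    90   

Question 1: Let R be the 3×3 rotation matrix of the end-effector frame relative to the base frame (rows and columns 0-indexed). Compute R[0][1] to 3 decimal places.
End-effector y-axis (col 1 of R) = (-0.5000,-0.8660,0.0000)
R[0][1] = -0.5000

-0.500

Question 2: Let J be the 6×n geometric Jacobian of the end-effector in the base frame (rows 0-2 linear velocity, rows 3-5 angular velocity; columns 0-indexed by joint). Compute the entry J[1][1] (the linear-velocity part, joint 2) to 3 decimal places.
6.294

axis z_1 = (0.0000,0.0000,1.0000); lever o_n−o_1 = (6.2942,-7.0981,2.0000)
cross product → J_v[:, 1] = (7.0981,6.2942,-0.0000)
J_ω[:, 1] = z_1
entry J[1][1] = 6.2942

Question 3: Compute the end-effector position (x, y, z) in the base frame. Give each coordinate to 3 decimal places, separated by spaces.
2.830 -9.098 3.000

after link 1: o_1 = (-3.4641, -2.0000, 1.0000)
after link 2: o_2 = (-0.0000, -4.0000, 3.0000)
after link 3: o_3 = (2.8301, -9.0981, 3.0000)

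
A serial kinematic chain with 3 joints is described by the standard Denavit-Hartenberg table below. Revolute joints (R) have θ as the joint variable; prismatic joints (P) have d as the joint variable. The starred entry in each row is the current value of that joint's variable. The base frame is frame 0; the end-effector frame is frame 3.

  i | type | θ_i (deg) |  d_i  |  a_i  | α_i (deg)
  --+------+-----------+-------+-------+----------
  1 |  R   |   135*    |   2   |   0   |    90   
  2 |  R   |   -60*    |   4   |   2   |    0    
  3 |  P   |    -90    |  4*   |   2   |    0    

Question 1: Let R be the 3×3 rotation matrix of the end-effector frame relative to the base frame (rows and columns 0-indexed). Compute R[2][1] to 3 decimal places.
-0.866

End-effector y-axis (col 1 of R) = (-0.3536,0.3536,-0.8660)
R[2][1] = -0.8660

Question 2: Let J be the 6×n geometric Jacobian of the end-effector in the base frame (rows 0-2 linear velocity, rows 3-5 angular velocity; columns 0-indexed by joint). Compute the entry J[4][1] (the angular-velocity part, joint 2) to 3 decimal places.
axis z_1 = (0.7071,0.7071,0.0000); lever o_n−o_1 = (6.1745,5.1392,-2.7321)
cross product → J_v[:, 1] = (-1.9319,1.9319,-0.7321)
J_ω[:, 1] = z_1
entry J[4][1] = 0.7071

0.707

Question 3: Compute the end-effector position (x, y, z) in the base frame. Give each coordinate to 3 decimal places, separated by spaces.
after link 1: o_1 = (0.0000, 0.0000, 2.0000)
after link 2: o_2 = (2.1213, 3.5355, 0.2679)
after link 3: o_3 = (6.1745, 5.1392, -0.7321)

6.174 5.139 -0.732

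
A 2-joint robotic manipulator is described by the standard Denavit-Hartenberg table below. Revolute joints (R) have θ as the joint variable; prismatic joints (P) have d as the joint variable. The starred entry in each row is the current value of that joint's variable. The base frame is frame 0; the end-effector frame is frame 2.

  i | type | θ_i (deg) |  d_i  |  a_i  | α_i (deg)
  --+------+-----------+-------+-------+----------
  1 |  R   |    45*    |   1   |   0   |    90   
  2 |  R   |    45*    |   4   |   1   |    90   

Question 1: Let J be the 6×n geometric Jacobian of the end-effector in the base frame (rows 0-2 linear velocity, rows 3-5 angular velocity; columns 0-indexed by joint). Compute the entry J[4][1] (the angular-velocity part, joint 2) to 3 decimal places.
-0.707

axis z_1 = (0.7071,-0.7071,0.0000); lever o_n−o_1 = (3.3284,-2.3284,0.7071)
cross product → J_v[:, 1] = (-0.5000,-0.5000,0.7071)
J_ω[:, 1] = z_1
entry J[4][1] = -0.7071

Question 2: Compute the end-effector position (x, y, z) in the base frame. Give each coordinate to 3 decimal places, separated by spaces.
3.328 -2.328 1.707

after link 1: o_1 = (0.0000, 0.0000, 1.0000)
after link 2: o_2 = (3.3284, -2.3284, 1.7071)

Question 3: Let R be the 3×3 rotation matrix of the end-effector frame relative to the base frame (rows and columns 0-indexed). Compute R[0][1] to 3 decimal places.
0.707

End-effector y-axis (col 1 of R) = (0.7071,-0.7071,0.0000)
R[0][1] = 0.7071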